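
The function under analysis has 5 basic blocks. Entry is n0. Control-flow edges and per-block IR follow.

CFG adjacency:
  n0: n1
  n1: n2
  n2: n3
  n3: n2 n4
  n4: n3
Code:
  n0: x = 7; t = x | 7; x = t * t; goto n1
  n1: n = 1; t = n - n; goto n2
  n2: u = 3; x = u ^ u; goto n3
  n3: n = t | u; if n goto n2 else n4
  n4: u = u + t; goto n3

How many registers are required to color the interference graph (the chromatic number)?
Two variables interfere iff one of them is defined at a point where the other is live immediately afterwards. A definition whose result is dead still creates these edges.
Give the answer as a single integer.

def/use:
  n0: def={t,x} ue=∅
  n1: def={n,t} ue=∅
  n2: def={u,x} ue=∅
  n3: def={n} ue={t,u}
  n4: def={u} ue={t,u}

Live sets:
  live n0: ∅→∅
  live n1: ∅→{t}
  live n2: {t}→{t,u}
  live n3: {t,u}→{t,u}
  live n4: {t,u}→{t,u}

Conflict graph:
  n↔{t,u}
  t↔{n,u,x}
  u↔{n,t,x}
  x↔{t,u}

Registers:
  {n,t,u} pairwise interfere (3-clique) ⇒ χ ≥ 3
  3-colouring: c0={t}  c1={u}  c2={n,x}
  χ = 3

Answer: 3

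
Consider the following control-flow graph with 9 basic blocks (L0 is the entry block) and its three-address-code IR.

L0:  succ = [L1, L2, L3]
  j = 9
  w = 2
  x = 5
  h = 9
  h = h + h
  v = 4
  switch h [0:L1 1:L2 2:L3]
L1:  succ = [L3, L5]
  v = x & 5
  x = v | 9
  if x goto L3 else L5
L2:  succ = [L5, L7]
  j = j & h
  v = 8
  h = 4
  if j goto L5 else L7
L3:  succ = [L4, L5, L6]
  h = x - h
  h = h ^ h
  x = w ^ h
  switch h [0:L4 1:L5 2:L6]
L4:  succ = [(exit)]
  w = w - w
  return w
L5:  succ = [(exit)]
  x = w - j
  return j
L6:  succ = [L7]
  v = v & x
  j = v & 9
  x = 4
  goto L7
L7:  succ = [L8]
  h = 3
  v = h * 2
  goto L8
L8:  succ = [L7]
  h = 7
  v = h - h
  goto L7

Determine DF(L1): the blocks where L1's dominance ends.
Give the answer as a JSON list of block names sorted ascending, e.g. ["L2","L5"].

Answer: ["L3", "L5"]

Derivation:
idom tree: L1←L0 L2←L0 L3←L0 L4←L3 L5←L0 L6←L3 L7←L0 L8←L7
Dom∩ at merges:
  L3: preds {L0,L1}: {L0} ∩ {L0,L1} = {L0}; idom=L0
  L5: preds {L1,L2,L3}: {L0,L1} ∩ {L0,L2} ∩ {L0,L3} = {L0}; idom=L0
  L7: preds {L2,L6,L8}: {L0,L2} ∩ {L0,L3,L6} ∩ {L0,L7,L8} = {L0}; idom=L0

DF derivation:
  join L3 pred L0: · stop@L0
  join L3 pred L1: L1 stop@L0
  join L5 pred L1: L1 stop@L0
  join L5 pred L2: L2 stop@L0
  join L5 pred L3: L3 stop@L0
  join L7 pred L2: L2 stop@L0
  join L7 pred L6: L6→L3 stop@L0
  join L7 pred L8: L8→L7 stop@L0
  DF(L0)=∅
  DF(L1)={L3,L5}
  DF(L2)={L5,L7}
  DF(L3)={L5,L7}
  DF(L4)=∅
  DF(L5)=∅
  DF(L6)={L7}
  DF(L7)={L7}
  DF(L8)={L7}

DF(L1) = ["L3", "L5"]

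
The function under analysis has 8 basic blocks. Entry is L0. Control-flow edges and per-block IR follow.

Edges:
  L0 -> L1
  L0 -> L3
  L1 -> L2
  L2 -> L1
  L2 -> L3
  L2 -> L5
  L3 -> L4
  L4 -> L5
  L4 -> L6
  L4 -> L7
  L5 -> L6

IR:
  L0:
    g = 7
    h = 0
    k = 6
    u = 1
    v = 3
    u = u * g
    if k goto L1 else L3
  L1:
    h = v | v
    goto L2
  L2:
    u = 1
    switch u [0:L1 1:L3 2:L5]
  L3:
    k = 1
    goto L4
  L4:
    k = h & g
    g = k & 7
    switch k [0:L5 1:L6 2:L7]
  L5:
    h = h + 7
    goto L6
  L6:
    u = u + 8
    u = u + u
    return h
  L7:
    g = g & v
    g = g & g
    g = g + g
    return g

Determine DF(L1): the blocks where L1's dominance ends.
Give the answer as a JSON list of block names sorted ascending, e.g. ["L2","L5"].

Answer: ["L1", "L3", "L5"]

Analysis:
idom tree: L1←L0 L2←L1 L3←L0 L4←L3 L5←L0 L6←L0 L7←L4
Dom at joins:
  L1: preds {L0,L2}: {L0} ∩ {L0,L1,L2} = {L0}; idom=L0
  L3: preds {L0,L2}: {L0} ∩ {L0,L1,L2} = {L0}; idom=L0
  L5: preds {L2,L4}: {L0,L1,L2} ∩ {L0,L3,L4} = {L0}; idom=L0
  L6: preds {L4,L5}: {L0,L3,L4} ∩ {L0,L5} = {L0}; idom=L0

Frontier:
  L1←L0: walk · to L0
  L1←L2: walk L2→L1 to L0
  L3←L0: walk · to L0
  L3←L2: walk L2→L1 to L0
  L5←L2: walk L2→L1 to L0
  L5←L4: walk L4→L3 to L0
  L6←L4: walk L4→L3 to L0
  L6←L5: walk L5 to L0
  L0 → ∅
  L1 → {L1,L3,L5}
  L2 → {L1,L3,L5}
  L3 → {L5,L6}
  L4 → {L5,L6}
  L5 → {L6}
  L6 → ∅
  L7 → ∅

DF(L1) = ["L1", "L3", "L5"]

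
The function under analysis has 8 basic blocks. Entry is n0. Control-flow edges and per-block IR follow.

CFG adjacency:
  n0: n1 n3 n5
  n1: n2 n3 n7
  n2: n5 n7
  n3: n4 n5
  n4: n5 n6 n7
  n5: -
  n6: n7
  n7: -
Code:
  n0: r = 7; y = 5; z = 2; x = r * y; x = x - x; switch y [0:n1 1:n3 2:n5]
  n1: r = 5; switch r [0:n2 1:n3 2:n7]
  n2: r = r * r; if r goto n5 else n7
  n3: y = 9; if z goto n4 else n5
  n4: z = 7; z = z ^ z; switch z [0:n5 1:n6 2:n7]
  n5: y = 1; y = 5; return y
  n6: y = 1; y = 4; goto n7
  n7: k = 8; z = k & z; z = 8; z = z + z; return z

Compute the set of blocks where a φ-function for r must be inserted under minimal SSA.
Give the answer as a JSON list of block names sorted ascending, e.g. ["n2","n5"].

Answer: ["n3", "n5", "n7"]

Working:
idom tree: n1←n0 n2←n1 n3←n0 n4←n3 n5←n0 n6←n4 n7←n0
Join-block Dom:
  n3: preds {n0,n1}: {n0} ∩ {n0,n1} = {n0}; idom=n0
  n5: preds {n0,n2,n3,n4}: {n0} ∩ {n0,n1,n2} ∩ {n0,n3} ∩ {n0,n3,n4} = {n0}; idom=n0
  n7: preds {n1,n2,n4,n6}: {n0,n1} ∩ {n0,n1,n2} ∩ {n0,n3,n4} ∩ {n0,n3,n4,n6} = {n0}; idom=n0

DF walk-up:
  n3←n0: walk · to n0
  n3←n1: walk n1 to n0
  n5←n0: walk · to n0
  n5←n2: walk n2→n1 to n0
  n5←n3: walk n3 to n0
  n5←n4: walk n4→n3 to n0
  n7←n1: walk n1 to n0
  n7←n2: walk n2→n1 to n0
  n7←n4: walk n4→n3 to n0
  n7←n6: walk n6→n4→n3 to n0
  DF(n0)=∅
  DF(n1)={n3,n5,n7}
  DF(n2)={n5,n7}
  DF(n3)={n5,n7}
  DF(n4)={n5,n7}
  DF(n5)=∅
  DF(n6)={n7}
  DF(n7)=∅

φ for r: defs {n0,n1,n2}
  DF⁺ = {n3,n5,n7}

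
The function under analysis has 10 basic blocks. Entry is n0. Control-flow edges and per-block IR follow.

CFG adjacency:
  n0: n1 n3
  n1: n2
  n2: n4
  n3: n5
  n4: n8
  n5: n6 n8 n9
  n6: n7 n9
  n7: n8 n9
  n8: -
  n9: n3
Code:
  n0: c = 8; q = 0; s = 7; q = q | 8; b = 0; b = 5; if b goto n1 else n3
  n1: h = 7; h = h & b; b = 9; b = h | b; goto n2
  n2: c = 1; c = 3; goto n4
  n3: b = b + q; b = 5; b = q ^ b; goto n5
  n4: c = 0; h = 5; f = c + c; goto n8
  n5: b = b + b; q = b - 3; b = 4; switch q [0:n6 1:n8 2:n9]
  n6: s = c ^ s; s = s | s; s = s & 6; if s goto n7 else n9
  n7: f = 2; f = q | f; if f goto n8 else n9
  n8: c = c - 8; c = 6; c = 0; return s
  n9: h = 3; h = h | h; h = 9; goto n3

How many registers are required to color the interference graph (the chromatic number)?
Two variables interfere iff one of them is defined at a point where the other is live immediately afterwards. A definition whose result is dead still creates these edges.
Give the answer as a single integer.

Answer: 5

Analysis:
Per-block:
  n0: def={b,c,q,s} ue=∅
  n1: def={b,h} ue={b}
  n2: def={c} ue=∅
  n3: def={b} ue={b,q}
  n4: def={c,f,h} ue=∅
  n5: def={b,q} ue={b}
  n6: def={s} ue={c,s}
  n7: def={f} ue={q}
  n8: def={c} ue={c,s}
  n9: def={h} ue=∅

Liveness:
  live n0: ∅→{b,c,q,s}
  live n1: {b,s}→{s}
  live n2: {s}→{s}
  live n3: {b,c,q,s}→{b,c,s}
  live n4: {s}→{c,s}
  live n5: {b,c,s}→{b,c,q,s}
  live n6: {b,c,q,s}→{b,c,q,s}
  live n7: {b,c,q,s}→{b,c,q,s}
  live n8: {c,s}→∅
  live n9: {b,c,q,s}→{b,c,q,s}

Interfere edges:
  b↔{c,f,h,q,s}
  c↔{b,f,h,q,s}
  f↔{b,c,q,s}
  h↔{b,c,q,s}
  q↔{b,c,f,h,s}
  s↔{b,c,f,h,q}

Colouring:
  lower bound: {b,c,f,q,s} mutually conflict ⇒ χ ≥ 5
  assign b→R0 c→R1 f→R4 h→R4 q→R2 s→R3 — no edge inside a register ⇒ χ ≤ 5
  χ = 5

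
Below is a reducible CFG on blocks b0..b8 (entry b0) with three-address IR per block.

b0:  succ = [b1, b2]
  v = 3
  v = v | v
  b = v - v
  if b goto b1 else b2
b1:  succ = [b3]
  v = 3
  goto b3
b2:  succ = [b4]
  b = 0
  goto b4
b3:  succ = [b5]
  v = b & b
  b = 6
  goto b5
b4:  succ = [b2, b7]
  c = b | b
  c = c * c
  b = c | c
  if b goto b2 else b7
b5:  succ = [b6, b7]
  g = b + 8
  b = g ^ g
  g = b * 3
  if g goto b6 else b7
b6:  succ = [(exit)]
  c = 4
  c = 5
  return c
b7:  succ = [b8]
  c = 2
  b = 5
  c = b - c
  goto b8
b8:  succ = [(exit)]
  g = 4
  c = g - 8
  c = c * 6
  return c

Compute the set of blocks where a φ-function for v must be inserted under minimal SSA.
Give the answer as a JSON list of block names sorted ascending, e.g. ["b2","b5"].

Answer: ["b7"]

Derivation:
idom tree: b1←b0 b2←b0 b3←b1 b4←b2 b5←b3 b6←b5 b7←b0 b8←b7
Dom at joins:
  b2: preds {b0,b4}: {b0} ∩ {b0,b2,b4} = {b0}; idom=b0
  b7: preds {b4,b5}: {b0,b2,b4} ∩ {b0,b1,b3,b5} = {b0}; idom=b0

DF derivation:
  b2←b0: walk · to b0
  b2←b4: walk b4→b2 to b0
  b7←b4: walk b4→b2 to b0
  b7←b5: walk b5→b3→b1 to b0
  b0: DF=∅
  b1: DF={b7}
  b2: DF={b2,b7}
  b3: DF={b7}
  b4: DF={b2,b7}
  b5: DF={b7}
  b6: DF=∅
  b7: DF=∅
  b8: DF=∅

φ for v: defs {b0,b1,b3}
  DF⁺ = {b7}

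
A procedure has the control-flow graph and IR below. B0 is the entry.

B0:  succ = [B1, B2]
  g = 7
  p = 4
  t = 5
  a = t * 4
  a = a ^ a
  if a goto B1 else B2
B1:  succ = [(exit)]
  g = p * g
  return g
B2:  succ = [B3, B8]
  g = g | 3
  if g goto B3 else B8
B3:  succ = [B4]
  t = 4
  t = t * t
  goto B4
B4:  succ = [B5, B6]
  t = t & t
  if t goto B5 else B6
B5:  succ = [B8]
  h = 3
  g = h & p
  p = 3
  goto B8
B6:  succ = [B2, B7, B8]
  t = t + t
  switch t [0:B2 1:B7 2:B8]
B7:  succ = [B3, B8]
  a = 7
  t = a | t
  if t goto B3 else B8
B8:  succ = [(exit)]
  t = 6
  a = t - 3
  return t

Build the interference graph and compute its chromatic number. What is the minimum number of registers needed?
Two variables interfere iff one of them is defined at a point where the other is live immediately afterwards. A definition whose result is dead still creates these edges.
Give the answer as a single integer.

Answer: 4

Analysis:
def/use:
  B0 def {a,g,p,t} use ∅
  B1 def {g} use {g,p}
  B2 def {g} use {g}
  B3 def {t} use ∅
  B4 def {t} use {t}
  B5 def {g,h,p} use {p}
  B6 def {t} use {t}
  B7 def {a,t} use {t}
  B8 def {a,t} use ∅

Backward fixpoint:
  B0 li=∅ lo={g,p}
  B1 li={g,p} lo=∅
  B2 li={g,p} lo={g,p}
  B3 li={g,p} lo={g,p,t}
  B4 li={g,p,t} lo={g,p,t}
  B5 li={p} lo=∅
  B6 li={g,p,t} lo={g,p,t}
  B7 li={g,p,t} lo={g,p}
  B8 li=∅ lo=∅

Interfere edges:
  a↔{g,p,t}
  g↔{a,p,t}
  h↔{p}
  p↔{a,g,h,t}
  t↔{a,g,p}

Chromatic number:
  clique {a,g,p,t} ⇒ need ≥ 4
  4-colouring: c0={p}  c1={a,h}  c2={g}  c3={t}
  χ = 4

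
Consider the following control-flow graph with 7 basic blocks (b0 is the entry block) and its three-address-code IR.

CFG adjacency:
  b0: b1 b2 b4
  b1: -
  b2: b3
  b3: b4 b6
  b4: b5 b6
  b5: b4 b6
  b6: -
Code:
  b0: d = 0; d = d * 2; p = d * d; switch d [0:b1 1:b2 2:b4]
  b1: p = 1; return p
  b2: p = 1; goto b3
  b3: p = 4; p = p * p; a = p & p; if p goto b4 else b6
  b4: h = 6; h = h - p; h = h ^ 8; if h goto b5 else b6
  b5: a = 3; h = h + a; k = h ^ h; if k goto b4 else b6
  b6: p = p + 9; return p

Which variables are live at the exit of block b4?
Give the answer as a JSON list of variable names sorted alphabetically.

Answer: ["h", "p"]

Analysis:
def/use:
  b0: def={d,p} ue=∅
  b1: def={p} ue=∅
  b2: def={p} ue=∅
  b3: def={a,p} ue=∅
  b4: def={h} ue={p}
  b5: def={a,h,k} ue={h}
  b6: def={p} ue={p}

Live sets:
  b0 li=∅ lo={p}
  b1 li=∅ lo=∅
  b2 li=∅ lo=∅
  b3 li=∅ lo={p}
  b4 li={p} lo={h,p}
  b5 li={h,p} lo={p}
  b6 li={p} lo=∅

live-out(b4) = ["h", "p"]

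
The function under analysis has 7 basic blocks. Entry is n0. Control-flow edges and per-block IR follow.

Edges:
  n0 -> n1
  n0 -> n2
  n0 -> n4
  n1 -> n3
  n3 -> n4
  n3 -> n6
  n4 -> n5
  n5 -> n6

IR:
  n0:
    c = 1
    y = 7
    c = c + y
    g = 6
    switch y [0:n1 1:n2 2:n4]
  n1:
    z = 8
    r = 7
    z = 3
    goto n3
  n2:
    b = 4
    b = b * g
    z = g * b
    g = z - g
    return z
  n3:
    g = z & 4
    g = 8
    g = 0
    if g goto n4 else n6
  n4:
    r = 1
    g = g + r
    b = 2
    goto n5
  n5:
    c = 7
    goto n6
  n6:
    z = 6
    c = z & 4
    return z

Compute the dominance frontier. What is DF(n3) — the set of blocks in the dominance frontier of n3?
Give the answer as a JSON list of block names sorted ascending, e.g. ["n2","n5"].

Answer: ["n4", "n6"]

Analysis:
idom tree: n1←n0 n2←n0 n3←n1 n4←n0 n5←n4 n6←n0
Dom∩ at merges:
  n4: preds {n0,n3}: {n0} ∩ {n0,n1,n3} = {n0}; idom=n0
  n6: preds {n3,n5}: {n0,n1,n3} ∩ {n0,n4,n5} = {n0}; idom=n0

DF walk-up:
  join n4 pred n0: · stop@n0
  join n4 pred n3: n3→n1 stop@n0
  join n6 pred n3: n3→n1 stop@n0
  join n6 pred n5: n5→n4 stop@n0
  n0: DF=∅
  n1: DF={n4,n6}
  n2: DF=∅
  n3: DF={n4,n6}
  n4: DF={n6}
  n5: DF={n6}
  n6: DF=∅

DF(n3) = ["n4", "n6"]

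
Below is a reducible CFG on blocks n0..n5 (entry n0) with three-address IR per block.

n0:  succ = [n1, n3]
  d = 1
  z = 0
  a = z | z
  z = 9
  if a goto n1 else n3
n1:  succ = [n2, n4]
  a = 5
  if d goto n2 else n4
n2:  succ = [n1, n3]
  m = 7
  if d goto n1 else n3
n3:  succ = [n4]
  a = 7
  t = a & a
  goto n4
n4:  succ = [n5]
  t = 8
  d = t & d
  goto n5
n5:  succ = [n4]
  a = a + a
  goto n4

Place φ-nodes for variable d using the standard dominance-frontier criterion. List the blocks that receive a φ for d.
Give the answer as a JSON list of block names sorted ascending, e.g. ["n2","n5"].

idom tree: n1←n0 n2←n1 n3←n0 n4←n0 n5←n4
Join-block Dom:
  n1: preds {n0,n2}: {n0} ∩ {n0,n1,n2} = {n0}; idom=n0
  n3: preds {n0,n2}: {n0} ∩ {n0,n1,n2} = {n0}; idom=n0
  n4: preds {n1,n3,n5}: {n0,n1} ∩ {n0,n3} ∩ {n0,n4,n5} = {n0}; idom=n0

DF walk-up:
  n1←n0: walk · to n0
  n1←n2: walk n2→n1 to n0
  n3←n0: walk · to n0
  n3←n2: walk n2→n1 to n0
  n4←n1: walk n1 to n0
  n4←n3: walk n3 to n0
  n4←n5: walk n5→n4 to n0
  n0 → ∅
  n1 → {n1,n3,n4}
  n2 → {n1,n3}
  n3 → {n4}
  n4 → {n4}
  n5 → {n4}

φ for d: defs {n0,n4}
  DF⁺ = {n4}

Answer: ["n4"]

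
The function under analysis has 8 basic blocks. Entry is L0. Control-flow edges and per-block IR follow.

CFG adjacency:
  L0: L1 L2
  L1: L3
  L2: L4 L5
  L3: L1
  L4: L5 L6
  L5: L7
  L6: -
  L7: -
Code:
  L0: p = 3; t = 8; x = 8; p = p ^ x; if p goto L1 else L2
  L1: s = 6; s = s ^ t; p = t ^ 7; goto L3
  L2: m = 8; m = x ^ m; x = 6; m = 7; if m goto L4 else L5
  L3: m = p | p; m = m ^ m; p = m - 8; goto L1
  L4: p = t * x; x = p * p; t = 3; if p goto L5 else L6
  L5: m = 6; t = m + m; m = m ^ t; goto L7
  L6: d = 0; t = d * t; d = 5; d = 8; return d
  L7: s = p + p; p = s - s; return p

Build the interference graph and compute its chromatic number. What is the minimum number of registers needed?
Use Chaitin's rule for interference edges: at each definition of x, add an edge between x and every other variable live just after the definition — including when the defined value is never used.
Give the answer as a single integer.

Answer: 4

Working:
def/use:
  L0 def {p,t,x} use ∅
  L1 def {p,s} use {t}
  L2 def {m,x} use {x}
  L3 def {m,p} use {p}
  L4 def {p,t,x} use {t,x}
  L5 def {m,t} use ∅
  L6 def {d,t} use {t}
  L7 def {p,s} use {p}

Backward fixpoint:
  L0: in=∅ out={p,t,x}
  L1: in={t} out={p,t}
  L2: in={p,t,x} out={p,t,x}
  L3: in={p,t} out={t}
  L4: in={t,x} out={p,t}
  L5: in={p} out={p}
  L6: in={t} out=∅
  L7: in={p} out=∅

Interfere edges:
  d — {t}
  m — {p,t,x}
  p — {m,t,x}
  s — {t}
  t — {d,m,p,s,x}
  x — {m,p,t}

Colouring:
  clique {m,p,t,x} ⇒ need ≥ 4
  4-colouring: c0={t}  c1={d,m,s}  c2={p}  c3={x}
  χ = 4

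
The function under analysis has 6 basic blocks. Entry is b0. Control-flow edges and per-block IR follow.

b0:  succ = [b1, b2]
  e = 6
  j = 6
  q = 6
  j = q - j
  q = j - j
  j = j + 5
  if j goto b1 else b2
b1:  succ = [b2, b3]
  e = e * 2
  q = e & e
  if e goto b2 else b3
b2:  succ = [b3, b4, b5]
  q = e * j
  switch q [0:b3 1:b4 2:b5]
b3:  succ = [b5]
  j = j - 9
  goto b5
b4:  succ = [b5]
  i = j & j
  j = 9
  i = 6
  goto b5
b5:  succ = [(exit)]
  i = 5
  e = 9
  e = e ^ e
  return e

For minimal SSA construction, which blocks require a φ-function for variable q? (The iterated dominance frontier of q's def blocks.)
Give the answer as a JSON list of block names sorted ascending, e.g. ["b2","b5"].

Answer: ["b2", "b3", "b5"]

Derivation:
idom tree: b1←b0 b2←b0 b3←b0 b4←b2 b5←b0
Join-block Dom:
  b2: preds {b0,b1}: {b0} ∩ {b0,b1} = {b0}; idom=b0
  b3: preds {b1,b2}: {b0,b1} ∩ {b0,b2} = {b0}; idom=b0
  b5: preds {b2,b3,b4}: {b0,b2} ∩ {b0,b3} ∩ {b0,b2,b4} = {b0}; idom=b0

DF derivation:
  b2←b0: walk · to b0
  b2←b1: walk b1 to b0
  b3←b1: walk b1 to b0
  b3←b2: walk b2 to b0
  b5←b2: walk b2 to b0
  b5←b3: walk b3 to b0
  b5←b4: walk b4→b2 to b0
  DF(b0)=∅
  DF(b1)={b2,b3}
  DF(b2)={b3,b5}
  DF(b3)={b5}
  DF(b4)={b5}
  DF(b5)=∅

φ for q: defs {b0,b1,b2}
  DF⁺ = {b2,b3,b5}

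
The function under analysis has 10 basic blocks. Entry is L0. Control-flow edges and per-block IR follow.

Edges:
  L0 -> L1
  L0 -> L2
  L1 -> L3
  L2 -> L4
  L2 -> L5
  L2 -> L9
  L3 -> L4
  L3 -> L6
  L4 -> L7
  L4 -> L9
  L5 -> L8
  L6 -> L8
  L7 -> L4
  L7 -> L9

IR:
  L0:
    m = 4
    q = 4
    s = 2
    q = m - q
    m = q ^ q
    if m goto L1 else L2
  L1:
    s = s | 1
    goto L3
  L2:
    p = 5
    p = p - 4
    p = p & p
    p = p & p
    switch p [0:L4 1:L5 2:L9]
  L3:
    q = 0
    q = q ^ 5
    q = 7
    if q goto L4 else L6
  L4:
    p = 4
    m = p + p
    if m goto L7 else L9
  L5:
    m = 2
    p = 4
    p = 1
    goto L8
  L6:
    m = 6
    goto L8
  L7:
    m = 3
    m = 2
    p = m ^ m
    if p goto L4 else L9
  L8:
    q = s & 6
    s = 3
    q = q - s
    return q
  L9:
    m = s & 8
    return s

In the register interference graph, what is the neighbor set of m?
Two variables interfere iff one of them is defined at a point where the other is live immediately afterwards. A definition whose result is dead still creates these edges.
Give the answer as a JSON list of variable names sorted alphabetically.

def/use:
  L0 def {m,q,s} use ∅
  L1 def {s} use {s}
  L2 def {p} use ∅
  L3 def {q} use ∅
  L4 def {m,p} use ∅
  L5 def {m,p} use ∅
  L6 def {m} use ∅
  L7 def {m,p} use ∅
  L8 def {q,s} use {s}
  L9 def {m} use {s}

Liveness:
  L0: in=∅ out={s}
  L1: in={s} out={s}
  L2: in={s} out={s}
  L3: in={s} out={s}
  L4: in={s} out={s}
  L5: in={s} out={s}
  L6: in={s} out={s}
  L7: in={s} out={s}
  L8: in={s} out=∅
  L9: in={s} out=∅

Interfere edges:
  m — {q,s}
  p — {s}
  q — {m,s}
  s — {m,p,q}

N(m) = ["q", "s"]

Answer: ["q", "s"]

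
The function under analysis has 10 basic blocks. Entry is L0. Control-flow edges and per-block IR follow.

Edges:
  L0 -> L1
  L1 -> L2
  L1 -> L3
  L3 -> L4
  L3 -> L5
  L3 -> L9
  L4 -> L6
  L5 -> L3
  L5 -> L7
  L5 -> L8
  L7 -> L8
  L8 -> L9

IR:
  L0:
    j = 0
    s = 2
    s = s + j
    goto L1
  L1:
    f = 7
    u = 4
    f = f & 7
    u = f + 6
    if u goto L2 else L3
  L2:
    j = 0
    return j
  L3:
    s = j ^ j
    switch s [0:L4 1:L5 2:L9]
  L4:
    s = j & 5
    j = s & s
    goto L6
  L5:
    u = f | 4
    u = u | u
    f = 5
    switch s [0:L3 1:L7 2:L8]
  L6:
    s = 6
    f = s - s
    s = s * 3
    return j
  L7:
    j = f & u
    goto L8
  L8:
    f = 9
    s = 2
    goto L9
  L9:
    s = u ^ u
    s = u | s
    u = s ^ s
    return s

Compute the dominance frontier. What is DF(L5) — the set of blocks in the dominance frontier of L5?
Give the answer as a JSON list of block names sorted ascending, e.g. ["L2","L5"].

Answer: ["L3", "L9"]

Derivation:
idom tree: L1←L0 L2←L1 L3←L1 L4←L3 L5←L3 L6←L4 L7←L5 L8←L5 L9←L3
Join-block Dom:
  L3: preds {L1,L5}: {L0,L1} ∩ {L0,L1,L3,L5} = {L0,L1}; idom=L1
  L8: preds {L5,L7}: {L0,L1,L3,L5} ∩ {L0,L1,L3,L5,L7} = {L0,L1,L3,L5}; idom=L5
  L9: preds {L3,L8}: {L0,L1,L3} ∩ {L0,L1,L3,L5,L8} = {L0,L1,L3}; idom=L3

DF walk-up:
  join L3 pred L1: · stop@L1
  join L3 pred L5: L5→L3 stop@L1
  join L8 pred L5: · stop@L5
  join L8 pred L7: L7 stop@L5
  join L9 pred L3: · stop@L3
  join L9 pred L8: L8→L5 stop@L3
  L0 → ∅
  L1 → ∅
  L2 → ∅
  L3 → {L3}
  L4 → ∅
  L5 → {L3,L9}
  L6 → ∅
  L7 → {L8}
  L8 → {L9}
  L9 → ∅

DF(L5) = ["L3", "L9"]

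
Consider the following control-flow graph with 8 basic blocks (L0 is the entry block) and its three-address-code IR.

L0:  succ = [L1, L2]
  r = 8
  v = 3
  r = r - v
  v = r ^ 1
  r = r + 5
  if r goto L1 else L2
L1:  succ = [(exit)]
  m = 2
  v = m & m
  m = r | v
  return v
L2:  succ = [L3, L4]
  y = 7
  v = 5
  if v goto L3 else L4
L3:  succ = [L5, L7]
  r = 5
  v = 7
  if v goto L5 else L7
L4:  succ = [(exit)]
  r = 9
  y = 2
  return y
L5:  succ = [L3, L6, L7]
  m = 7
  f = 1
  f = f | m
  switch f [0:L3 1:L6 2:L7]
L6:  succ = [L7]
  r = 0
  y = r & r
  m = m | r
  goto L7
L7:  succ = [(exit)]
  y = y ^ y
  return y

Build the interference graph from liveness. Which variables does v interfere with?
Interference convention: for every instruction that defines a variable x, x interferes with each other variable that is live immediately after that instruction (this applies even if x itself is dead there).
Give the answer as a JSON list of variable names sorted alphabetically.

Block summaries:
  L0: {r,v} / ∅
  L1: {m,v} / {r}
  L2: {v,y} / ∅
  L3: {r,v} / ∅
  L4: {r,y} / ∅
  L5: {f,m} / ∅
  L6: {m,r,y} / {m}
  L7: {y} / {y}

Backward fixpoint:
  L0 li=∅ lo={r}
  L1 li={r} lo=∅
  L2 li=∅ lo={y}
  L3 li={y} lo={y}
  L4 li=∅ lo=∅
  L5 li={y} lo={m,y}
  L6 li={m} lo={y}
  L7 li={y} lo=∅

Conflict graph:
  f↔{m,y}
  m↔{f,r,v,y}
  r↔{m,v,y}
  v↔{m,r,y}
  y↔{f,m,r,v}

N(v) = ["m", "r", "y"]

Answer: ["m", "r", "y"]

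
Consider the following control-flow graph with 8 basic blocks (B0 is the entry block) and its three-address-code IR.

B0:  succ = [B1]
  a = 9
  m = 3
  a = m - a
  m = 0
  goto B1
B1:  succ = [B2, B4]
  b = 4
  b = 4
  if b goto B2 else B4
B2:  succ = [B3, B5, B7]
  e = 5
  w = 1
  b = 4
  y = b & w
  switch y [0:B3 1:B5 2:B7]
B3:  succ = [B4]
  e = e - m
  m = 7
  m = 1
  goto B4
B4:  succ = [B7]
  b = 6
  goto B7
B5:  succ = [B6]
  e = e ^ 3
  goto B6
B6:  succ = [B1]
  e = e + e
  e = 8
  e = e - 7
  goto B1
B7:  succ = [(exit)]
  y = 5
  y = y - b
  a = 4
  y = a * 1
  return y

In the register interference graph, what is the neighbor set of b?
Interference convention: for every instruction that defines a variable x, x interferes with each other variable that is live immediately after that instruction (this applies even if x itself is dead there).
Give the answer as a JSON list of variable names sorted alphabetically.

def/use:
  B0 def {a,m} use ∅
  B1 def {b} use ∅
  B2 def {b,e,w,y} use ∅
  B3 def {e,m} use {e,m}
  B4 def {b} use ∅
  B5 def {e} use {e}
  B6 def {e} use {e}
  B7 def {a,y} use {b}

Live sets:
  B0 li=∅ lo={m}
  B1 li={m} lo={m}
  B2 li={m} lo={b,e,m}
  B3 li={e,m} lo=∅
  B4 li=∅ lo={b}
  B5 li={e,m} lo={e,m}
  B6 li={e,m} lo={m}
  B7 li={b} lo=∅

Interfere edges:
  a↔{m}
  b↔{e,m,w,y}
  e↔{b,m,w,y}
  m↔{a,b,e,w,y}
  w↔{b,e,m}
  y↔{b,e,m}

N(b) = ["e", "m", "w", "y"]

Answer: ["e", "m", "w", "y"]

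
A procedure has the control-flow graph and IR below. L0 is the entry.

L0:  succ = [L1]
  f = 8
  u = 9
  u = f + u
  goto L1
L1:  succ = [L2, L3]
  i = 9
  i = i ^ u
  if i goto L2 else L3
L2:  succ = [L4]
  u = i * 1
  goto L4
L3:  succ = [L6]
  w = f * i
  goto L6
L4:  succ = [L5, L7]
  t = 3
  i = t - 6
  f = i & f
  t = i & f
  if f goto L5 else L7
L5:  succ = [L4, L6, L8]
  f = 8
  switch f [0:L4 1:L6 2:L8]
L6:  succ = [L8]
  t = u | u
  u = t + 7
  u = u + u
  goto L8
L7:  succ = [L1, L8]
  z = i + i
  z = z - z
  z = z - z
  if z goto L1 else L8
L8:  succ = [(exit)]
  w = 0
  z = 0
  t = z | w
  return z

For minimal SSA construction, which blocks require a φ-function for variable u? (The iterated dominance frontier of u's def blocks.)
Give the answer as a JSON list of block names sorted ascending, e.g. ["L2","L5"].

idom tree: L1←L0 L2←L1 L3←L1 L4←L2 L5←L4 L6←L1 L7←L4 L8←L1
Dom∩ at merges:
  L1: preds {L0,L7}: {L0} ∩ {L0,L1,L2,L4,L7} = {L0}; idom=L0
  L4: preds {L2,L5}: {L0,L1,L2} ∩ {L0,L1,L2,L4,L5} = {L0,L1,L2}; idom=L2
  L6: preds {L3,L5}: {L0,L1,L3} ∩ {L0,L1,L2,L4,L5} = {L0,L1}; idom=L1
  L8: preds {L5,L6,L7}: {L0,L1,L2,L4,L5} ∩ {L0,L1,L6} ∩ {L0,L1,L2,L4,L7} = {L0,L1}; idom=L1

DF walk-up:
  L1←L0: walk · to L0
  L1←L7: walk L7→L4→L2→L1 to L0
  L4←L2: walk · to L2
  L4←L5: walk L5→L4 to L2
  L6←L3: walk L3 to L1
  L6←L5: walk L5→L4→L2 to L1
  L8←L5: walk L5→L4→L2 to L1
  L8←L6: walk L6 to L1
  L8←L7: walk L7→L4→L2 to L1
  L0 → ∅
  L1 → {L1}
  L2 → {L1,L6,L8}
  L3 → {L6}
  L4 → {L1,L4,L6,L8}
  L5 → {L4,L6,L8}
  L6 → {L8}
  L7 → {L1,L8}
  L8 → ∅

φ for u: defs {L0,L2,L6}
  DF⁺ = {L1,L6,L8}

Answer: ["L1", "L6", "L8"]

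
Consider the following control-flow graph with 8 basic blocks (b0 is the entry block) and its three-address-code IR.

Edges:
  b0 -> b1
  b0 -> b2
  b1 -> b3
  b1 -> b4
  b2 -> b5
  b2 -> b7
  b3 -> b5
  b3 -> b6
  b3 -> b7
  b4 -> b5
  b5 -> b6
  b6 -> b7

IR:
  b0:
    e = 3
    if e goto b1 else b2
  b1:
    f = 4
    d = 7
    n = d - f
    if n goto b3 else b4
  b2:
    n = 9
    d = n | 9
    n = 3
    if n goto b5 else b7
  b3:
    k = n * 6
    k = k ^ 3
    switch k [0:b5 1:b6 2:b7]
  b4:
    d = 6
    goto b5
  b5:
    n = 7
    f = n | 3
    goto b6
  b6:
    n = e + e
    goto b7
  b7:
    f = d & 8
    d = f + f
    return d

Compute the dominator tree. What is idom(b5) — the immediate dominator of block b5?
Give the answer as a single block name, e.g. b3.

idom tree: b1←b0 b2←b0 b3←b1 b4←b1 b5←b0 b6←b0 b7←b0
Join-block Dom:
  b5: preds {b2,b3,b4}: {b0,b2} ∩ {b0,b1,b3} ∩ {b0,b1,b4} = {b0}; idom=b0
  b6: preds {b3,b5}: {b0,b1,b3} ∩ {b0,b5} = {b0}; idom=b0
  b7: preds {b2,b3,b6}: {b0,b2} ∩ {b0,b1,b3} ∩ {b0,b6} = {b0}; idom=b0

idom(b5) = b0

Answer: b0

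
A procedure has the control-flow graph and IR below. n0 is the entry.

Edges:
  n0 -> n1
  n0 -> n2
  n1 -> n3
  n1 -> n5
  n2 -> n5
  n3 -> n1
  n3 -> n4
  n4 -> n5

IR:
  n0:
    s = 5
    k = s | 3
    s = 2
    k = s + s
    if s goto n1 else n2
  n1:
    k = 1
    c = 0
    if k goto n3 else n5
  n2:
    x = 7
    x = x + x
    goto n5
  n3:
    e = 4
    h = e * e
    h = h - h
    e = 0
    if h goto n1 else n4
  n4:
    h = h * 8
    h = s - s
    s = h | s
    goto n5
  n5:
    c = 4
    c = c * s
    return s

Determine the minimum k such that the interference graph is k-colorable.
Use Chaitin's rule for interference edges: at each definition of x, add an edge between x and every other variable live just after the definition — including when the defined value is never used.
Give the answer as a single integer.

Answer: 3

Derivation:
Block summaries:
  n0 def {k,s} use ∅
  n1 def {c,k} use ∅
  n2 def {x} use ∅
  n3 def {e,h} use ∅
  n4 def {h,s} use {h,s}
  n5 def {c} use {s}

Liveness:
  n0: in=∅ out={s}
  n1: in={s} out={s}
  n2: in={s} out={s}
  n3: in={s} out={h,s}
  n4: in={h,s} out={s}
  n5: in={s} out=∅

Conflict graph:
  c — {k,s}
  e — {h,s}
  h — {e,s}
  k — {c,s}
  s — {c,e,h,k,x}
  x — {s}

Registers:
  lower bound: {c,k,s} mutually conflict ⇒ χ ≥ 3
  assign c→r1 e→r1 h→r2 k→r2 s→r0 x→r1 — no edge inside a register ⇒ χ ≤ 3
  χ = 3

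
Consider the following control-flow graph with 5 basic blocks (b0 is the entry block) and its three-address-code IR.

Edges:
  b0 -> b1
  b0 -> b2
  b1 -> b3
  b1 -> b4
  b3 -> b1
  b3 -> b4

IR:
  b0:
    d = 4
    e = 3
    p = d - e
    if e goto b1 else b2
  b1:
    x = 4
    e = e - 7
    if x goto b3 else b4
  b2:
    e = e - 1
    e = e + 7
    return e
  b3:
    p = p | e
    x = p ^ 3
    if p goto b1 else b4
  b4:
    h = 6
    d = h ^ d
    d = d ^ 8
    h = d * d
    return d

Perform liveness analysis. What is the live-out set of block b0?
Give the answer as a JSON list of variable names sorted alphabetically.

Block summaries:
  b0: def={d,e,p} ue=∅
  b1: def={e,x} ue={e}
  b2: def={e} ue={e}
  b3: def={p,x} ue={e,p}
  b4: def={d,h} ue={d}

Backward fixpoint:
  b0: in=∅ out={d,e,p}
  b1: in={d,e,p} out={d,e,p}
  b2: in={e} out=∅
  b3: in={d,e,p} out={d,e,p}
  b4: in={d} out=∅

live-out(b0) = ["d", "e", "p"]

Answer: ["d", "e", "p"]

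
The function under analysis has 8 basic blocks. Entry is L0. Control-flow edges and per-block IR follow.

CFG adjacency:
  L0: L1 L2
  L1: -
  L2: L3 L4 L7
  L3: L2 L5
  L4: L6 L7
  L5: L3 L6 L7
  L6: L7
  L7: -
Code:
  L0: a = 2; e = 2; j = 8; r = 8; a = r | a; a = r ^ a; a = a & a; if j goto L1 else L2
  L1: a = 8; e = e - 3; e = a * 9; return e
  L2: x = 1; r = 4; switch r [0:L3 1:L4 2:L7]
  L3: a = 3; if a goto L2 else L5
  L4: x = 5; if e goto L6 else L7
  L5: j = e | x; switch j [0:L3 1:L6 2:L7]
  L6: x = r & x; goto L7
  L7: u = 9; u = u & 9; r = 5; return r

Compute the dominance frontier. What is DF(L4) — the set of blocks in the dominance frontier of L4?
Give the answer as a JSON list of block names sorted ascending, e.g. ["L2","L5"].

Answer: ["L6", "L7"]

Analysis:
idom tree: L1←L0 L2←L0 L3←L2 L4←L2 L5←L3 L6←L2 L7←L2
Dom at joins:
  L2: preds {L0,L3}: {L0} ∩ {L0,L2,L3} = {L0}; idom=L0
  L3: preds {L2,L5}: {L0,L2} ∩ {L0,L2,L3,L5} = {L0,L2}; idom=L2
  L6: preds {L4,L5}: {L0,L2,L4} ∩ {L0,L2,L3,L5} = {L0,L2}; idom=L2
  L7: preds {L2,L4,L5,L6}: {L0,L2} ∩ {L0,L2,L4} ∩ {L0,L2,L3,L5} ∩ {L0,L2,L6} = {L0,L2}; idom=L2

DF derivation:
  join L2 pred L0: · stop@L0
  join L2 pred L3: L3→L2 stop@L0
  join L3 pred L2: · stop@L2
  join L3 pred L5: L5→L3 stop@L2
  join L6 pred L4: L4 stop@L2
  join L6 pred L5: L5→L3 stop@L2
  join L7 pred L2: · stop@L2
  join L7 pred L4: L4 stop@L2
  join L7 pred L5: L5→L3 stop@L2
  join L7 pred L6: L6 stop@L2
  L0: DF=∅
  L1: DF=∅
  L2: DF={L2}
  L3: DF={L2,L3,L6,L7}
  L4: DF={L6,L7}
  L5: DF={L3,L6,L7}
  L6: DF={L7}
  L7: DF=∅

DF(L4) = ["L6", "L7"]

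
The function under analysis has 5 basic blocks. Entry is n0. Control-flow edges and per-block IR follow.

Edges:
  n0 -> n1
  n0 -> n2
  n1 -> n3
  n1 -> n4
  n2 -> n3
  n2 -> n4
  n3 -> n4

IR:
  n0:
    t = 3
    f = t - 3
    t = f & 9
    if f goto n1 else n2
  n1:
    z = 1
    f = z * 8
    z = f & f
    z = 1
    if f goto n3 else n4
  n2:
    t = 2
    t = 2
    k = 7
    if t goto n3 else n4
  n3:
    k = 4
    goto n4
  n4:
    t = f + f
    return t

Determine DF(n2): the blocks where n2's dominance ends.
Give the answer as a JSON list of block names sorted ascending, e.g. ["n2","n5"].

Answer: ["n3", "n4"]

Derivation:
idom tree: n1←n0 n2←n0 n3←n0 n4←n0
Dom at joins:
  n3: preds {n1,n2}: {n0,n1} ∩ {n0,n2} = {n0}; idom=n0
  n4: preds {n1,n2,n3}: {n0,n1} ∩ {n0,n2} ∩ {n0,n3} = {n0}; idom=n0

DF walk-up:
  n3←n1: walk n1 to n0
  n3←n2: walk n2 to n0
  n4←n1: walk n1 to n0
  n4←n2: walk n2 to n0
  n4←n3: walk n3 to n0
  DF(n0)=∅
  DF(n1)={n3,n4}
  DF(n2)={n3,n4}
  DF(n3)={n4}
  DF(n4)=∅

DF(n2) = ["n3", "n4"]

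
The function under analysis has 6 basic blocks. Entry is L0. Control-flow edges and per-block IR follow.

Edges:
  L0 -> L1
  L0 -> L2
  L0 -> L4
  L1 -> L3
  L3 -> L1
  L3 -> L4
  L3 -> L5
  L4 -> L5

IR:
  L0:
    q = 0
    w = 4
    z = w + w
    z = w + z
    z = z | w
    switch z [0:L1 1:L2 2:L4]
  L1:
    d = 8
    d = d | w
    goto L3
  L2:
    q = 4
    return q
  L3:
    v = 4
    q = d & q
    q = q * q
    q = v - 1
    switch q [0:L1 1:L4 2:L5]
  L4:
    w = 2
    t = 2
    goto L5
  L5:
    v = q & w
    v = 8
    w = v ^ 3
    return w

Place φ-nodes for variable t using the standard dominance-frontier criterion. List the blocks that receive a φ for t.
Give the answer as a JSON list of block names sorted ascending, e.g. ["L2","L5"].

idom tree: L1←L0 L2←L0 L3←L1 L4←L0 L5←L0
Dom∩ at merges:
  L1: preds {L0,L3}: {L0} ∩ {L0,L1,L3} = {L0}; idom=L0
  L4: preds {L0,L3}: {L0} ∩ {L0,L1,L3} = {L0}; idom=L0
  L5: preds {L3,L4}: {L0,L1,L3} ∩ {L0,L4} = {L0}; idom=L0

Frontier:
  join L1 pred L0: · stop@L0
  join L1 pred L3: L3→L1 stop@L0
  join L4 pred L0: · stop@L0
  join L4 pred L3: L3→L1 stop@L0
  join L5 pred L3: L3→L1 stop@L0
  join L5 pred L4: L4 stop@L0
  DF(L0)=∅
  DF(L1)={L1,L4,L5}
  DF(L2)=∅
  DF(L3)={L1,L4,L5}
  DF(L4)={L5}
  DF(L5)=∅

φ for t: defs {L4}
  DF⁺ = {L5}

Answer: ["L5"]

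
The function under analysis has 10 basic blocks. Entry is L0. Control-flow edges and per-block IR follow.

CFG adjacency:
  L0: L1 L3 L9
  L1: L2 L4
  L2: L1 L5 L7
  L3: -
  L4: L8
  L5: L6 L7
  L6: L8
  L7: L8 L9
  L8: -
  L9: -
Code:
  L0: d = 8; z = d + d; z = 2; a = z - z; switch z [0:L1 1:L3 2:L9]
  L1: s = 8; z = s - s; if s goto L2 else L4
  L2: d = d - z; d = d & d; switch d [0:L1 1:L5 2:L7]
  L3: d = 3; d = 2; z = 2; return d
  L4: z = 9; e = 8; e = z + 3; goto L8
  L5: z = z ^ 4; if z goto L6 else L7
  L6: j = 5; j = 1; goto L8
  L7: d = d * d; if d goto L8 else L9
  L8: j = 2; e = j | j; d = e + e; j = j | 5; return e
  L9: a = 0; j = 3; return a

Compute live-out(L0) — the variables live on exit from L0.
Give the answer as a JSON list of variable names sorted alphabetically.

Answer: ["d"]

Analysis:
Block summaries:
  L0 def {a,d,z} use ∅
  L1 def {s,z} use ∅
  L2 def {d} use {d,z}
  L3 def {d,z} use ∅
  L4 def {e,z} use ∅
  L5 def {z} use {z}
  L6 def {j} use ∅
  L7 def {d} use {d}
  L8 def {d,e,j} use ∅
  L9 def {a,j} use ∅

Backward fixpoint:
  live L0: ∅→{d}
  live L1: {d}→{d,z}
  live L2: {d,z}→{d,z}
  live L3: ∅→∅
  live L4: ∅→∅
  live L5: {d,z}→{d}
  live L6: ∅→∅
  live L7: {d}→∅
  live L8: ∅→∅
  live L9: ∅→∅

live-out(L0) = ["d"]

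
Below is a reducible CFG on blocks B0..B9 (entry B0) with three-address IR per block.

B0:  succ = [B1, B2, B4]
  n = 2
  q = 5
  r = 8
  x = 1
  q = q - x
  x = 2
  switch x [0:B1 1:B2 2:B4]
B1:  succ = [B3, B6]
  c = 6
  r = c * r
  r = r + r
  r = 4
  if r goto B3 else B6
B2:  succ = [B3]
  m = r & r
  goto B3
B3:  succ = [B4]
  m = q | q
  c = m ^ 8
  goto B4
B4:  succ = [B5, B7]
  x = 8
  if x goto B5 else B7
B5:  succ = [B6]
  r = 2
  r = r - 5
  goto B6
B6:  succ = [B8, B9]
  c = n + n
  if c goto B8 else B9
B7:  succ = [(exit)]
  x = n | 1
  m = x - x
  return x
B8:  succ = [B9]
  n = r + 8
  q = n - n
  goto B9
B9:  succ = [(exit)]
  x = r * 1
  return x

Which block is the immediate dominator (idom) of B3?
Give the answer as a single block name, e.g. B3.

Answer: B0

Analysis:
idom tree: B1←B0 B2←B0 B3←B0 B4←B0 B5←B4 B6←B0 B7←B4 B8←B6 B9←B6
Dom∩ at merges:
  B3: preds {B1,B2}: {B0,B1} ∩ {B0,B2} = {B0}; idom=B0
  B4: preds {B0,B3}: {B0} ∩ {B0,B3} = {B0}; idom=B0
  B6: preds {B1,B5}: {B0,B1} ∩ {B0,B4,B5} = {B0}; idom=B0
  B9: preds {B6,B8}: {B0,B6} ∩ {B0,B6,B8} = {B0,B6}; idom=B6

idom(B3) = B0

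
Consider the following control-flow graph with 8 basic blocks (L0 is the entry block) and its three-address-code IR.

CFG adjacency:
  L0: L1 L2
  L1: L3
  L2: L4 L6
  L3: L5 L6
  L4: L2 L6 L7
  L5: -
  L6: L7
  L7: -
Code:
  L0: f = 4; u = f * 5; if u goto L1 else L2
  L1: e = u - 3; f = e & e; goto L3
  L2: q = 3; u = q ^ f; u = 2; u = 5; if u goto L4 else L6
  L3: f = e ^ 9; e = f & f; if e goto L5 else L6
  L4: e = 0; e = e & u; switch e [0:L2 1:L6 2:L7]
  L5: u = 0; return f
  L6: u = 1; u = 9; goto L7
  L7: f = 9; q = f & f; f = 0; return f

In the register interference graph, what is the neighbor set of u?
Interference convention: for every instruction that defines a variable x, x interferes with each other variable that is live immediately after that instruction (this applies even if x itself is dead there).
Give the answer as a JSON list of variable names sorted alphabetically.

Answer: ["e", "f"]

Working:
def/use:
  L0: def={f,u} ue=∅
  L1: def={e,f} ue={u}
  L2: def={q,u} ue={f}
  L3: def={e,f} ue={e}
  L4: def={e} ue={u}
  L5: def={u} ue={f}
  L6: def={u} ue=∅
  L7: def={f,q} ue=∅

Liveness:
  L0 li=∅ lo={f,u}
  L1 li={u} lo={e}
  L2 li={f} lo={f,u}
  L3 li={e} lo={f}
  L4 li={f,u} lo={f}
  L5 li={f} lo=∅
  L6 li=∅ lo=∅
  L7 li=∅ lo=∅

Interference:
  e — {f,u}
  f — {e,q,u}
  q — {f}
  u — {e,f}

N(u) = ["e", "f"]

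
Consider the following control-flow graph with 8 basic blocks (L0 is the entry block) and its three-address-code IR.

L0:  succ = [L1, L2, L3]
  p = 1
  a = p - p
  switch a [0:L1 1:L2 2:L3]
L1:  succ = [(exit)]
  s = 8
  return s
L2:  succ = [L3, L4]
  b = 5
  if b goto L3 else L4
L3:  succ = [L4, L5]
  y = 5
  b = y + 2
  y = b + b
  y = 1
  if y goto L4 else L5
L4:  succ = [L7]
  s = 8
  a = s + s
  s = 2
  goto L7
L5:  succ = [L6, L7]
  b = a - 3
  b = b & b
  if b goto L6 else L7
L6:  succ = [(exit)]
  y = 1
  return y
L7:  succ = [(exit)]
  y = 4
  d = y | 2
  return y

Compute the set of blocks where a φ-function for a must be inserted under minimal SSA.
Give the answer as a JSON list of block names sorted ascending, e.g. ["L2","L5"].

idom tree: L1←L0 L2←L0 L3←L0 L4←L0 L5←L3 L6←L5 L7←L0
Join-block Dom:
  L3: preds {L0,L2}: {L0} ∩ {L0,L2} = {L0}; idom=L0
  L4: preds {L2,L3}: {L0,L2} ∩ {L0,L3} = {L0}; idom=L0
  L7: preds {L4,L5}: {L0,L4} ∩ {L0,L3,L5} = {L0}; idom=L0

DF derivation:
  join L3 pred L0: · stop@L0
  join L3 pred L2: L2 stop@L0
  join L4 pred L2: L2 stop@L0
  join L4 pred L3: L3 stop@L0
  join L7 pred L4: L4 stop@L0
  join L7 pred L5: L5→L3 stop@L0
  DF(L0)=∅
  DF(L1)=∅
  DF(L2)={L3,L4}
  DF(L3)={L4,L7}
  DF(L4)={L7}
  DF(L5)={L7}
  DF(L6)=∅
  DF(L7)=∅

φ for a: defs {L0,L4}
  DF⁺ = {L7}

Answer: ["L7"]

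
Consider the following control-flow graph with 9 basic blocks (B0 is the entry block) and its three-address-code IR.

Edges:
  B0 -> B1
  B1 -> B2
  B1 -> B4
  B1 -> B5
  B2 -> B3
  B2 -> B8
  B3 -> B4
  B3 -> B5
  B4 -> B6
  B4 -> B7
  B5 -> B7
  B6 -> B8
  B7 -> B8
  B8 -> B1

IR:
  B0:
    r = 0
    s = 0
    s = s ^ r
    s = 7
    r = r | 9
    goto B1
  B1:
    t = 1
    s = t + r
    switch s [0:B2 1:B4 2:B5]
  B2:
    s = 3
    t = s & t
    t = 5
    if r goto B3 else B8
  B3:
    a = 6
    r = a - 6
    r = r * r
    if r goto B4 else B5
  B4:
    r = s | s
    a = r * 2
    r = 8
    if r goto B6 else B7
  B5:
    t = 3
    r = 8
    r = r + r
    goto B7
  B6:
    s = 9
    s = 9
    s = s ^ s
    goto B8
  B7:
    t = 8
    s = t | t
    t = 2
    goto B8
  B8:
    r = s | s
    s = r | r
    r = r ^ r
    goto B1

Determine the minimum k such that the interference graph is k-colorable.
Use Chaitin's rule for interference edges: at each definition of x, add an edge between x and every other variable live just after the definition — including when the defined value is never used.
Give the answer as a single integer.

Answer: 3

Analysis:
Block summaries:
  B0: def={r,s} ue=∅
  B1: def={s,t} ue={r}
  B2: def={s,t} ue={r,t}
  B3: def={a,r} ue=∅
  B4: def={a,r} ue={s}
  B5: def={r,t} ue=∅
  B6: def={s} ue=∅
  B7: def={s,t} ue=∅
  B8: def={r,s} ue={s}

Liveness:
  B0 li=∅ lo={r}
  B1 li={r} lo={r,s,t}
  B2 li={r,t} lo={s}
  B3 li={s} lo={s}
  B4 li={s} lo=∅
  B5 li=∅ lo=∅
  B6 li=∅ lo={s}
  B7 li=∅ lo={s}
  B8 li={s} lo={r}

Conflict graph:
  a↔{s}
  r↔{s,t}
  s↔{a,r,t}
  t↔{r,s}

Chromatic number:
  lower bound: {r,s,t} mutually conflict ⇒ χ ≥ 3
  3-colouring: R0={s}  R1={a,r}  R2={t}
  χ = 3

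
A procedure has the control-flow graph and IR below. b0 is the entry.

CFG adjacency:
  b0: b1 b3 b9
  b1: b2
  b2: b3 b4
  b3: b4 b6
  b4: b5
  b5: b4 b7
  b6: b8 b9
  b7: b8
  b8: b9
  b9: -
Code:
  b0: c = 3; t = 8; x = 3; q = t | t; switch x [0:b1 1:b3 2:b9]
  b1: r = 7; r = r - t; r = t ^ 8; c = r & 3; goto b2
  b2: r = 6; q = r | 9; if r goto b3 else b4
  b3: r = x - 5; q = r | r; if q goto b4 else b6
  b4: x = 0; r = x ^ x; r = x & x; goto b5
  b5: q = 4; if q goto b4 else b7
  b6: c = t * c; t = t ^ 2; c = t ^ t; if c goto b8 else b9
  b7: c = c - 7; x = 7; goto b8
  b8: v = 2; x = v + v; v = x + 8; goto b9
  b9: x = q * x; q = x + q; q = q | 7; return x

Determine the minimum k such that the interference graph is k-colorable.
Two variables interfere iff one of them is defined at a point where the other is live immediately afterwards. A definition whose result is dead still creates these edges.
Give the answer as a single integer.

Per-block:
  b0: def={c,q,t,x} ue=∅
  b1: def={c,r} ue={t}
  b2: def={q,r} ue=∅
  b3: def={q,r} ue={x}
  b4: def={r,x} ue=∅
  b5: def={q} ue=∅
  b6: def={c,t} ue={c,t}
  b7: def={c,x} ue={c}
  b8: def={v,x} ue=∅
  b9: def={q,x} ue={q,x}

Backward fixpoint:
  live b0: ∅→{c,q,t,x}
  live b1: {t,x}→{c,t,x}
  live b2: {c,t,x}→{c,t,x}
  live b3: {c,t,x}→{c,q,t,x}
  live b4: {c}→{c}
  live b5: {c}→{c,q}
  live b6: {c,q,t,x}→{q,x}
  live b7: {c,q}→{q}
  live b8: {q}→{q,x}
  live b9: {q,x}→∅

Interfere edges:
  c: {q,r,t,x}
  q: {c,r,t,v,x}
  r: {c,q,t,x}
  t: {c,q,r,x}
  v: {q,x}
  x: {c,q,r,t,v}

Colouring:
  {c,q,r,t,x} pairwise interfere (5-clique) ⇒ χ ≥ 5
  5-colouring: R0={q}  R1={x}  R2={c,v}  R3={r}  R4={t}
  χ = 5

Answer: 5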